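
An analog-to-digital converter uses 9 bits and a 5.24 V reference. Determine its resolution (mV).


The resolution (LSB) of an ADC is Vref / 2^n.
LSB = 5.24 / 2^9
LSB = 5.24 / 512
LSB = 0.01023438 V = 10.234375 mV

10.234375 mV


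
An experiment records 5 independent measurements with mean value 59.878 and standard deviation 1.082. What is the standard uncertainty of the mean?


The standard uncertainty for Type A evaluation is u = s / sqrt(n).
u = 1.082 / sqrt(5)
u = 1.082 / 2.2361
u = 0.4839

0.4839


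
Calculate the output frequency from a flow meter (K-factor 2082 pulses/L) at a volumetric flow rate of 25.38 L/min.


Frequency = K * Q / 60 (converting L/min to L/s).
f = 2082 * 25.38 / 60
f = 52841.16 / 60
f = 880.69 Hz

880.69 Hz


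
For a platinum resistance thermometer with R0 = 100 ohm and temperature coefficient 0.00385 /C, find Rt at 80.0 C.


The RTD equation: Rt = R0 * (1 + alpha * T).
Rt = 100 * (1 + 0.00385 * 80.0)
Rt = 100 * (1 + 0.308)
Rt = 100 * 1.308
Rt = 130.8 ohm

130.8 ohm


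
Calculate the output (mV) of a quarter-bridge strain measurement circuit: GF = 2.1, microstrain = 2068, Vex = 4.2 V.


Quarter bridge output: Vout = (GF * epsilon * Vex) / 4.
Vout = (2.1 * 2068e-6 * 4.2) / 4
Vout = 0.01823976 / 4 V
Vout = 0.00455994 V = 4.5599 mV

4.5599 mV


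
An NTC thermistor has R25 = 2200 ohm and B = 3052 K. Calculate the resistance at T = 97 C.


NTC thermistor equation: Rt = R25 * exp(B * (1/T - 1/T25)).
T in Kelvin: 370.15 K, T25 = 298.15 K
1/T - 1/T25 = 1/370.15 - 1/298.15 = -0.00065241
B * (1/T - 1/T25) = 3052 * -0.00065241 = -1.9912
Rt = 2200 * exp(-1.9912) = 300.4 ohm

300.4 ohm


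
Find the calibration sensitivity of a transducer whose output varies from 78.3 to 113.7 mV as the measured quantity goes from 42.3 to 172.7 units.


Sensitivity = (y2 - y1) / (x2 - x1).
S = (113.7 - 78.3) / (172.7 - 42.3)
S = 35.4 / 130.4
S = 0.2715 mV/unit

0.2715 mV/unit


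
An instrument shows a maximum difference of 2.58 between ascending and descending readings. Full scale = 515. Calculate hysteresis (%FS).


Hysteresis = (max difference / full scale) * 100%.
H = (2.58 / 515) * 100
H = 0.501 %FS

0.501 %FS


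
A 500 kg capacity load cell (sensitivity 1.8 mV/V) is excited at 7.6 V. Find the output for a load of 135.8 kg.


Vout = rated_output * Vex * (load / capacity).
Vout = 1.8 * 7.6 * (135.8 / 500)
Vout = 1.8 * 7.6 * 0.2716
Vout = 3.715 mV

3.715 mV


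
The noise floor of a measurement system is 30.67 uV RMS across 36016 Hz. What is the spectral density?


Noise spectral density = Vrms / sqrt(BW).
NSD = 30.67 / sqrt(36016)
NSD = 30.67 / 189.7788
NSD = 0.1616 uV/sqrt(Hz)

0.1616 uV/sqrt(Hz)


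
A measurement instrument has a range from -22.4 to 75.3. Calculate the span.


Span = upper range - lower range.
Span = 75.3 - (-22.4)
Span = 97.7

97.7


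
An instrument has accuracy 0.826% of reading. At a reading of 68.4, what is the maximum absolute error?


Absolute error = (accuracy% / 100) * reading.
Error = (0.826 / 100) * 68.4
Error = 0.00826 * 68.4
Error = 0.565

0.565


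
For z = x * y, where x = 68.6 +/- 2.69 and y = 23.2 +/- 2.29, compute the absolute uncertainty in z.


For a product z = x*y, the relative uncertainty is:
uz/z = sqrt((ux/x)^2 + (uy/y)^2)
Relative uncertainties: ux/x = 2.69/68.6 = 0.039213
uy/y = 2.29/23.2 = 0.098707
z = 68.6 * 23.2 = 1591.5
uz = 1591.5 * sqrt(0.039213^2 + 0.098707^2) = 169.036

169.036


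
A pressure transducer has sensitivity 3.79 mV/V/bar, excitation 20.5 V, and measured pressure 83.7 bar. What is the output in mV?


Output = sensitivity * Vex * P.
Vout = 3.79 * 20.5 * 83.7
Vout = 77.695 * 83.7
Vout = 6503.07 mV

6503.07 mV


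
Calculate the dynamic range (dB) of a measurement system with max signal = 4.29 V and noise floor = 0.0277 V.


Dynamic range = 20 * log10(Vmax / Vnoise).
DR = 20 * log10(4.29 / 0.0277)
DR = 20 * log10(154.87)
DR = 43.8 dB

43.8 dB


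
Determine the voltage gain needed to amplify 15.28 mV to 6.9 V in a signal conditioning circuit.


Gain = Vout / Vin (converting to same units).
G = 6.9 V / 15.28 mV
G = 6900.0 mV / 15.28 mV
G = 451.57

451.57


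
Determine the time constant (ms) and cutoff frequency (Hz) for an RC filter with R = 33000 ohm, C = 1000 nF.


Time constant: tau = R * C.
tau = 33000 * 1.00e-06 = 0.033 s
tau = 33.0 ms
Cutoff frequency: fc = 1 / (2*pi*R*C).
fc = 1 / (2*pi*0.033) = 4.82 Hz

tau = 33.0 ms, fc = 4.82 Hz


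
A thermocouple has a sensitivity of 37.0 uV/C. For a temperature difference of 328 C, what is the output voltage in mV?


The thermocouple output V = sensitivity * dT.
V = 37.0 uV/C * 328 C
V = 12136.0 uV
V = 12.136 mV

12.136 mV


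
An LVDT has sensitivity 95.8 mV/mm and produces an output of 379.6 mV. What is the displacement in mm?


Displacement = Vout / sensitivity.
d = 379.6 / 95.8
d = 3.962 mm

3.962 mm


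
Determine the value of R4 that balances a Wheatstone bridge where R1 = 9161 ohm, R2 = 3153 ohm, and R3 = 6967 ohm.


At balance: R1*R4 = R2*R3, so R4 = R2*R3/R1.
R4 = 3153 * 6967 / 9161
R4 = 21966951 / 9161
R4 = 2397.88 ohm

2397.88 ohm


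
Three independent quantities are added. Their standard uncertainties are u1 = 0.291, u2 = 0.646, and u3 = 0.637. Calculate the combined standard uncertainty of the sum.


For a sum of independent quantities, uc = sqrt(u1^2 + u2^2 + u3^2).
uc = sqrt(0.291^2 + 0.646^2 + 0.637^2)
uc = sqrt(0.084681 + 0.417316 + 0.405769)
uc = 0.9528

0.9528


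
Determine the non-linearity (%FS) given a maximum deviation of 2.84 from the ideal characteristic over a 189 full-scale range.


Linearity error = (max deviation / full scale) * 100%.
Linearity = (2.84 / 189) * 100
Linearity = 1.503 %FS

1.503 %FS


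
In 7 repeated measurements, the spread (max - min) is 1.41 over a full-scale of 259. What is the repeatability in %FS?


Repeatability = (spread / full scale) * 100%.
R = (1.41 / 259) * 100
R = 0.544 %FS

0.544 %FS


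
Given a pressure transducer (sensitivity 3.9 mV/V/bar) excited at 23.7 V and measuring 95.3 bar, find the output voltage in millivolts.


Output = sensitivity * Vex * P.
Vout = 3.9 * 23.7 * 95.3
Vout = 92.43 * 95.3
Vout = 8808.58 mV

8808.58 mV


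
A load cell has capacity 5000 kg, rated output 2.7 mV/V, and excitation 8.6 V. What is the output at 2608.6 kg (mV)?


Vout = rated_output * Vex * (load / capacity).
Vout = 2.7 * 8.6 * (2608.6 / 5000)
Vout = 2.7 * 8.6 * 0.52172
Vout = 12.114 mV

12.114 mV


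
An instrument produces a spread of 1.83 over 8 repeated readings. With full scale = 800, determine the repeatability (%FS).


Repeatability = (spread / full scale) * 100%.
R = (1.83 / 800) * 100
R = 0.229 %FS

0.229 %FS


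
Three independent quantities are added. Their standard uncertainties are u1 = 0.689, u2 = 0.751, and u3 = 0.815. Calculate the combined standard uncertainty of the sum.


For a sum of independent quantities, uc = sqrt(u1^2 + u2^2 + u3^2).
uc = sqrt(0.689^2 + 0.751^2 + 0.815^2)
uc = sqrt(0.474721 + 0.564001 + 0.664225)
uc = 1.305

1.305


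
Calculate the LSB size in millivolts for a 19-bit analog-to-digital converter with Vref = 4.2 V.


The resolution (LSB) of an ADC is Vref / 2^n.
LSB = 4.2 / 2^19
LSB = 4.2 / 524288
LSB = 8.01e-06 V = 0.00801086 mV

0.00801086 mV


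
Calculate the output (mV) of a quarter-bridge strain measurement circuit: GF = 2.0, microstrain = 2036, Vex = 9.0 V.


Quarter bridge output: Vout = (GF * epsilon * Vex) / 4.
Vout = (2.0 * 2036e-6 * 9.0) / 4
Vout = 0.036648 / 4 V
Vout = 0.009162 V = 9.162 mV

9.162 mV


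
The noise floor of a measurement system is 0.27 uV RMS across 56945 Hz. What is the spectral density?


Noise spectral density = Vrms / sqrt(BW).
NSD = 0.27 / sqrt(56945)
NSD = 0.27 / 238.6315
NSD = 0.0011 uV/sqrt(Hz)

0.0011 uV/sqrt(Hz)


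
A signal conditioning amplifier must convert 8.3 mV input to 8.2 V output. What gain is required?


Gain = Vout / Vin (converting to same units).
G = 8.2 V / 8.3 mV
G = 8200.0 mV / 8.3 mV
G = 987.95

987.95


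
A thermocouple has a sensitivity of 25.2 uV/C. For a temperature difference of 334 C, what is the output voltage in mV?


The thermocouple output V = sensitivity * dT.
V = 25.2 uV/C * 334 C
V = 8416.8 uV
V = 8.417 mV

8.417 mV


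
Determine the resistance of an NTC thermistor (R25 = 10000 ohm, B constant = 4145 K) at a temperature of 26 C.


NTC thermistor equation: Rt = R25 * exp(B * (1/T - 1/T25)).
T in Kelvin: 299.15 K, T25 = 298.15 K
1/T - 1/T25 = 1/299.15 - 1/298.15 = -1.121e-05
B * (1/T - 1/T25) = 4145 * -1.121e-05 = -0.0465
Rt = 10000 * exp(-0.0465) = 9545.9 ohm

9545.9 ohm


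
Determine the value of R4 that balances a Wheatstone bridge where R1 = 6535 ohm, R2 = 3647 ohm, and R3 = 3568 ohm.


At balance: R1*R4 = R2*R3, so R4 = R2*R3/R1.
R4 = 3647 * 3568 / 6535
R4 = 13012496 / 6535
R4 = 1991.2 ohm

1991.2 ohm


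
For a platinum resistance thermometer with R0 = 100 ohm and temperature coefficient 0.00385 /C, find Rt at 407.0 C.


The RTD equation: Rt = R0 * (1 + alpha * T).
Rt = 100 * (1 + 0.00385 * 407.0)
Rt = 100 * (1 + 1.56695)
Rt = 100 * 2.56695
Rt = 256.695 ohm

256.695 ohm


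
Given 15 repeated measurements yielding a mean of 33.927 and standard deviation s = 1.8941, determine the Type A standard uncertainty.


The standard uncertainty for Type A evaluation is u = s / sqrt(n).
u = 1.8941 / sqrt(15)
u = 1.8941 / 3.873
u = 0.4891

0.4891


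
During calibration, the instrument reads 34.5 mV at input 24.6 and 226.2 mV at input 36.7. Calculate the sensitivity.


Sensitivity = (y2 - y1) / (x2 - x1).
S = (226.2 - 34.5) / (36.7 - 24.6)
S = 191.7 / 12.1
S = 15.843 mV/unit

15.843 mV/unit


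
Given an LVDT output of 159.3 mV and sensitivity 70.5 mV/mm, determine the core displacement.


Displacement = Vout / sensitivity.
d = 159.3 / 70.5
d = 2.26 mm

2.26 mm


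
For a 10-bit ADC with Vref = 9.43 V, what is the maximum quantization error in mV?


The maximum quantization error is +/- LSB/2.
LSB = Vref / 2^n = 9.43 / 1024 = 0.00920898 V
Max error = LSB / 2 = 0.00920898 / 2 = 0.00460449 V
Max error = 4.6045 mV

4.6045 mV


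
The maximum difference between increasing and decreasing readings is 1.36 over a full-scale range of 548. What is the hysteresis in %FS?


Hysteresis = (max difference / full scale) * 100%.
H = (1.36 / 548) * 100
H = 0.248 %FS

0.248 %FS


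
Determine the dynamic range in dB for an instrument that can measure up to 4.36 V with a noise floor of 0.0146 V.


Dynamic range = 20 * log10(Vmax / Vnoise).
DR = 20 * log10(4.36 / 0.0146)
DR = 20 * log10(298.63)
DR = 49.5 dB

49.5 dB


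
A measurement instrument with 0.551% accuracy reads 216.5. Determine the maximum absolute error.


Absolute error = (accuracy% / 100) * reading.
Error = (0.551 / 100) * 216.5
Error = 0.00551 * 216.5
Error = 1.1929

1.1929


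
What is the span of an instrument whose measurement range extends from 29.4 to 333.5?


Span = upper range - lower range.
Span = 333.5 - (29.4)
Span = 304.1

304.1


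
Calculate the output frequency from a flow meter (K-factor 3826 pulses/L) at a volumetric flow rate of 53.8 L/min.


Frequency = K * Q / 60 (converting L/min to L/s).
f = 3826 * 53.8 / 60
f = 205838.8 / 60
f = 3430.65 Hz

3430.65 Hz


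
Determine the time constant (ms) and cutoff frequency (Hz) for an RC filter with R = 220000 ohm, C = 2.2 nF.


Time constant: tau = R * C.
tau = 220000 * 2.20e-09 = 0.000484 s
tau = 0.484 ms
Cutoff frequency: fc = 1 / (2*pi*R*C).
fc = 1 / (2*pi*0.000484) = 328.83 Hz

tau = 0.484 ms, fc = 328.83 Hz


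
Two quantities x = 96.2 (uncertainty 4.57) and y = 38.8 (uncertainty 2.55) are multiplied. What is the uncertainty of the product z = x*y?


For a product z = x*y, the relative uncertainty is:
uz/z = sqrt((ux/x)^2 + (uy/y)^2)
Relative uncertainties: ux/x = 4.57/96.2 = 0.047505
uy/y = 2.55/38.8 = 0.065722
z = 96.2 * 38.8 = 3732.6
uz = 3732.6 * sqrt(0.047505^2 + 0.065722^2) = 302.685

302.685


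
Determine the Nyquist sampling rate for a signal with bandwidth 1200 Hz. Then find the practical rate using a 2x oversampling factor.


By Nyquist theorem, fs_min = 2 * fmax.
fs_min = 2 * 1200 = 2400 Hz
Practical rate = 2 * fs_min = 2 * 2400 = 4800 Hz

fs_min = 2400 Hz, fs_practical = 4800 Hz


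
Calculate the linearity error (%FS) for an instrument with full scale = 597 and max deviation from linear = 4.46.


Linearity error = (max deviation / full scale) * 100%.
Linearity = (4.46 / 597) * 100
Linearity = 0.747 %FS

0.747 %FS


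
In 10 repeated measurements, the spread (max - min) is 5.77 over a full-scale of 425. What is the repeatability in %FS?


Repeatability = (spread / full scale) * 100%.
R = (5.77 / 425) * 100
R = 1.358 %FS

1.358 %FS


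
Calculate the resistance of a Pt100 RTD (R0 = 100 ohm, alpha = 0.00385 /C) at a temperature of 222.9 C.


The RTD equation: Rt = R0 * (1 + alpha * T).
Rt = 100 * (1 + 0.00385 * 222.9)
Rt = 100 * (1 + 0.858165)
Rt = 100 * 1.858165
Rt = 185.817 ohm

185.817 ohm


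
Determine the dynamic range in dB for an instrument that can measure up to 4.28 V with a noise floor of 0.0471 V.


Dynamic range = 20 * log10(Vmax / Vnoise).
DR = 20 * log10(4.28 / 0.0471)
DR = 20 * log10(90.87)
DR = 39.17 dB

39.17 dB


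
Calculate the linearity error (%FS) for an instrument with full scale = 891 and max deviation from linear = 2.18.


Linearity error = (max deviation / full scale) * 100%.
Linearity = (2.18 / 891) * 100
Linearity = 0.245 %FS

0.245 %FS


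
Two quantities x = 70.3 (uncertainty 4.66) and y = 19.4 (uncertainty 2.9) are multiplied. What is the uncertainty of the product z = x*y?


For a product z = x*y, the relative uncertainty is:
uz/z = sqrt((ux/x)^2 + (uy/y)^2)
Relative uncertainties: ux/x = 4.66/70.3 = 0.066287
uy/y = 2.9/19.4 = 0.149485
z = 70.3 * 19.4 = 1363.8
uz = 1363.8 * sqrt(0.066287^2 + 0.149485^2) = 223.015

223.015


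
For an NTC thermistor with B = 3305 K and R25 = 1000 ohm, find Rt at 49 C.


NTC thermistor equation: Rt = R25 * exp(B * (1/T - 1/T25)).
T in Kelvin: 322.15 K, T25 = 298.15 K
1/T - 1/T25 = 1/322.15 - 1/298.15 = -0.00024987
B * (1/T - 1/T25) = 3305 * -0.00024987 = -0.8258
Rt = 1000 * exp(-0.8258) = 437.9 ohm

437.9 ohm


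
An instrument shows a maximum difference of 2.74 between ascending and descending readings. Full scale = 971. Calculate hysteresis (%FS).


Hysteresis = (max difference / full scale) * 100%.
H = (2.74 / 971) * 100
H = 0.282 %FS

0.282 %FS


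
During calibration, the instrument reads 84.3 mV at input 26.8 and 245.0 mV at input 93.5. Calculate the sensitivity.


Sensitivity = (y2 - y1) / (x2 - x1).
S = (245.0 - 84.3) / (93.5 - 26.8)
S = 160.7 / 66.7
S = 2.4093 mV/unit

2.4093 mV/unit


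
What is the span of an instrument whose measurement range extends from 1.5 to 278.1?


Span = upper range - lower range.
Span = 278.1 - (1.5)
Span = 276.6

276.6


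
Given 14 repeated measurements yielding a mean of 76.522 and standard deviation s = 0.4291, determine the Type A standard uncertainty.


The standard uncertainty for Type A evaluation is u = s / sqrt(n).
u = 0.4291 / sqrt(14)
u = 0.4291 / 3.7417
u = 0.1147

0.1147


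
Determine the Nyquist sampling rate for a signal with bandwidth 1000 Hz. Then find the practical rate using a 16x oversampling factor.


By Nyquist theorem, fs_min = 2 * fmax.
fs_min = 2 * 1000 = 2000 Hz
Practical rate = 16 * fs_min = 16 * 2000 = 32000 Hz

fs_min = 2000 Hz, fs_practical = 32000 Hz


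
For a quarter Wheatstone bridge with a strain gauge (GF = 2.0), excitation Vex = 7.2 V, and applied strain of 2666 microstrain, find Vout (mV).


Quarter bridge output: Vout = (GF * epsilon * Vex) / 4.
Vout = (2.0 * 2666e-6 * 7.2) / 4
Vout = 0.0383904 / 4 V
Vout = 0.0095976 V = 9.5976 mV

9.5976 mV


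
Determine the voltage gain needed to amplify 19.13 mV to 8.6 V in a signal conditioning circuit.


Gain = Vout / Vin (converting to same units).
G = 8.6 V / 19.13 mV
G = 8600.0 mV / 19.13 mV
G = 449.56

449.56


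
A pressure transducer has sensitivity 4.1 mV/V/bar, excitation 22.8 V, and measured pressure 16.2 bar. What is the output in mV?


Output = sensitivity * Vex * P.
Vout = 4.1 * 22.8 * 16.2
Vout = 93.48 * 16.2
Vout = 1514.38 mV

1514.38 mV


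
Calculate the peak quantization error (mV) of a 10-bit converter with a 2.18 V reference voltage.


The maximum quantization error is +/- LSB/2.
LSB = Vref / 2^n = 2.18 / 1024 = 0.00212891 V
Max error = LSB / 2 = 0.00212891 / 2 = 0.00106445 V
Max error = 1.0645 mV

1.0645 mV


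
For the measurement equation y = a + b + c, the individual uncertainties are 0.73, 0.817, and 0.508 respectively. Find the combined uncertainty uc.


For a sum of independent quantities, uc = sqrt(u1^2 + u2^2 + u3^2).
uc = sqrt(0.73^2 + 0.817^2 + 0.508^2)
uc = sqrt(0.5329 + 0.667489 + 0.258064)
uc = 1.2077

1.2077


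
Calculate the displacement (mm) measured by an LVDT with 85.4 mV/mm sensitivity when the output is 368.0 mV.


Displacement = Vout / sensitivity.
d = 368.0 / 85.4
d = 4.309 mm

4.309 mm


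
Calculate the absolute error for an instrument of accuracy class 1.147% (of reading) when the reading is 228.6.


Absolute error = (accuracy% / 100) * reading.
Error = (1.147 / 100) * 228.6
Error = 0.01147 * 228.6
Error = 2.622

2.622


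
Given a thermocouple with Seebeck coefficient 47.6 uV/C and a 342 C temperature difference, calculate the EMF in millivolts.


The thermocouple output V = sensitivity * dT.
V = 47.6 uV/C * 342 C
V = 16279.2 uV
V = 16.279 mV

16.279 mV


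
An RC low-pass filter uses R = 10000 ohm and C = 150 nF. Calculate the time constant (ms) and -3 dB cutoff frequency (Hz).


Time constant: tau = R * C.
tau = 10000 * 1.50e-07 = 0.0015 s
tau = 1.5 ms
Cutoff frequency: fc = 1 / (2*pi*R*C).
fc = 1 / (2*pi*0.0015) = 106.1 Hz

tau = 1.5 ms, fc = 106.1 Hz


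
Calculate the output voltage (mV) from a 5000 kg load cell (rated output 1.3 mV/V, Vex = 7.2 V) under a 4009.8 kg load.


Vout = rated_output * Vex * (load / capacity).
Vout = 1.3 * 7.2 * (4009.8 / 5000)
Vout = 1.3 * 7.2 * 0.80196
Vout = 7.506 mV

7.506 mV


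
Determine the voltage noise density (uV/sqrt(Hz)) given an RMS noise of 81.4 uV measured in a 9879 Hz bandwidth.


Noise spectral density = Vrms / sqrt(BW).
NSD = 81.4 / sqrt(9879)
NSD = 81.4 / 99.3932
NSD = 0.819 uV/sqrt(Hz)

0.819 uV/sqrt(Hz)


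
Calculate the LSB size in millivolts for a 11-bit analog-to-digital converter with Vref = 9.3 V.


The resolution (LSB) of an ADC is Vref / 2^n.
LSB = 9.3 / 2^11
LSB = 9.3 / 2048
LSB = 0.00454102 V = 4.54101562 mV

4.54101562 mV


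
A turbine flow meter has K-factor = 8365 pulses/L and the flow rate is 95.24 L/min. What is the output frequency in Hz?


Frequency = K * Q / 60 (converting L/min to L/s).
f = 8365 * 95.24 / 60
f = 796682.6 / 60
f = 13278.04 Hz

13278.04 Hz


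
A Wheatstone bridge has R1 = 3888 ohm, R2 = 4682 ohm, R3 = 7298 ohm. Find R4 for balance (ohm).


At balance: R1*R4 = R2*R3, so R4 = R2*R3/R1.
R4 = 4682 * 7298 / 3888
R4 = 34169236 / 3888
R4 = 8788.38 ohm

8788.38 ohm


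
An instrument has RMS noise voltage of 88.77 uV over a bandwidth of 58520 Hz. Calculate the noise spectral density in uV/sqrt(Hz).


Noise spectral density = Vrms / sqrt(BW).
NSD = 88.77 / sqrt(58520)
NSD = 88.77 / 241.9091
NSD = 0.367 uV/sqrt(Hz)

0.367 uV/sqrt(Hz)


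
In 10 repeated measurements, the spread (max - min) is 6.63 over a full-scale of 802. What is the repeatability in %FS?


Repeatability = (spread / full scale) * 100%.
R = (6.63 / 802) * 100
R = 0.827 %FS

0.827 %FS


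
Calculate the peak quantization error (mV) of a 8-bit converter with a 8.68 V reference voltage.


The maximum quantization error is +/- LSB/2.
LSB = Vref / 2^n = 8.68 / 256 = 0.03390625 V
Max error = LSB / 2 = 0.03390625 / 2 = 0.01695312 V
Max error = 16.9531 mV

16.9531 mV


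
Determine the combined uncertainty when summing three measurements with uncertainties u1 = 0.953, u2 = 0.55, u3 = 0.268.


For a sum of independent quantities, uc = sqrt(u1^2 + u2^2 + u3^2).
uc = sqrt(0.953^2 + 0.55^2 + 0.268^2)
uc = sqrt(0.908209 + 0.3025 + 0.071824)
uc = 1.1325

1.1325


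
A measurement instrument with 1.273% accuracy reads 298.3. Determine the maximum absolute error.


Absolute error = (accuracy% / 100) * reading.
Error = (1.273 / 100) * 298.3
Error = 0.01273 * 298.3
Error = 3.7974

3.7974


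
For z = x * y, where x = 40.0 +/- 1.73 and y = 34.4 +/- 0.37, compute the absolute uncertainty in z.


For a product z = x*y, the relative uncertainty is:
uz/z = sqrt((ux/x)^2 + (uy/y)^2)
Relative uncertainties: ux/x = 1.73/40.0 = 0.04325
uy/y = 0.37/34.4 = 0.010756
z = 40.0 * 34.4 = 1376.0
uz = 1376.0 * sqrt(0.04325^2 + 0.010756^2) = 61.325

61.325


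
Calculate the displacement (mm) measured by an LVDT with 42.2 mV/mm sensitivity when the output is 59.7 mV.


Displacement = Vout / sensitivity.
d = 59.7 / 42.2
d = 1.415 mm

1.415 mm


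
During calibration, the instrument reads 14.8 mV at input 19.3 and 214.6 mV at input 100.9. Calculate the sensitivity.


Sensitivity = (y2 - y1) / (x2 - x1).
S = (214.6 - 14.8) / (100.9 - 19.3)
S = 199.8 / 81.6
S = 2.4485 mV/unit

2.4485 mV/unit


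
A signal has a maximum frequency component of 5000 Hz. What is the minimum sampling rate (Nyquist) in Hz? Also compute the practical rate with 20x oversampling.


By Nyquist theorem, fs_min = 2 * fmax.
fs_min = 2 * 5000 = 10000 Hz
Practical rate = 20 * fs_min = 20 * 10000 = 200000 Hz

fs_min = 10000 Hz, fs_practical = 200000 Hz


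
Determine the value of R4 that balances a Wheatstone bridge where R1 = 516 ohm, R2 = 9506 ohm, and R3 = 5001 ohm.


At balance: R1*R4 = R2*R3, so R4 = R2*R3/R1.
R4 = 9506 * 5001 / 516
R4 = 47539506 / 516
R4 = 92130.83 ohm

92130.83 ohm


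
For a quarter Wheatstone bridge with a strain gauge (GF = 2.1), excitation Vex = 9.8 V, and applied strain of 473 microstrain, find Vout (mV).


Quarter bridge output: Vout = (GF * epsilon * Vex) / 4.
Vout = (2.1 * 473e-6 * 9.8) / 4
Vout = 0.00973434 / 4 V
Vout = 0.00243359 V = 2.4336 mV

2.4336 mV


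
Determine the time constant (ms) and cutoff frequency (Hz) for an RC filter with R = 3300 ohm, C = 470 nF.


Time constant: tau = R * C.
tau = 3300 * 4.70e-07 = 0.001551 s
tau = 1.551 ms
Cutoff frequency: fc = 1 / (2*pi*R*C).
fc = 1 / (2*pi*0.001551) = 102.61 Hz

tau = 1.551 ms, fc = 102.61 Hz


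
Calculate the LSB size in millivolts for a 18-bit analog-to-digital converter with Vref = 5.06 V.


The resolution (LSB) of an ADC is Vref / 2^n.
LSB = 5.06 / 2^18
LSB = 5.06 / 262144
LSB = 1.93e-05 V = 0.01930237 mV

0.01930237 mV


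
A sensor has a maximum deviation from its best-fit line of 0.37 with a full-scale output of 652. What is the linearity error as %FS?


Linearity error = (max deviation / full scale) * 100%.
Linearity = (0.37 / 652) * 100
Linearity = 0.057 %FS

0.057 %FS


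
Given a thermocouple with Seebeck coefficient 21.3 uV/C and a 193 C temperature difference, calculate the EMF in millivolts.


The thermocouple output V = sensitivity * dT.
V = 21.3 uV/C * 193 C
V = 4110.9 uV
V = 4.111 mV

4.111 mV


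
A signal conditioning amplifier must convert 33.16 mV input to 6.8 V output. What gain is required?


Gain = Vout / Vin (converting to same units).
G = 6.8 V / 33.16 mV
G = 6800.0 mV / 33.16 mV
G = 205.07

205.07


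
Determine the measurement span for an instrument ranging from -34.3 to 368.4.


Span = upper range - lower range.
Span = 368.4 - (-34.3)
Span = 402.7

402.7


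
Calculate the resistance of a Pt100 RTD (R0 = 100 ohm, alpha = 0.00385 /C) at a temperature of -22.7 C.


The RTD equation: Rt = R0 * (1 + alpha * T).
Rt = 100 * (1 + 0.00385 * -22.7)
Rt = 100 * (1 + -0.087395)
Rt = 100 * 0.912605
Rt = 91.26 ohm

91.26 ohm


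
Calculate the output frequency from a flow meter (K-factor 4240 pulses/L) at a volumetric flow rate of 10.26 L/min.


Frequency = K * Q / 60 (converting L/min to L/s).
f = 4240 * 10.26 / 60
f = 43502.4 / 60
f = 725.04 Hz

725.04 Hz


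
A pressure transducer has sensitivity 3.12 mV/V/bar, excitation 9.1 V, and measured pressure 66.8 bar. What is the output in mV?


Output = sensitivity * Vex * P.
Vout = 3.12 * 9.1 * 66.8
Vout = 28.392 * 66.8
Vout = 1896.59 mV

1896.59 mV


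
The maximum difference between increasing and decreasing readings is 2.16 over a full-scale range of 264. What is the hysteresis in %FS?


Hysteresis = (max difference / full scale) * 100%.
H = (2.16 / 264) * 100
H = 0.818 %FS

0.818 %FS


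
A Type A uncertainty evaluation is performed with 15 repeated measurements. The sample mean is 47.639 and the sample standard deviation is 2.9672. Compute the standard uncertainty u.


The standard uncertainty for Type A evaluation is u = s / sqrt(n).
u = 2.9672 / sqrt(15)
u = 2.9672 / 3.873
u = 0.7661

0.7661


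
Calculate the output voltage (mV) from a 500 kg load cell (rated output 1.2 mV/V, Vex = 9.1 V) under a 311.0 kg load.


Vout = rated_output * Vex * (load / capacity).
Vout = 1.2 * 9.1 * (311.0 / 500)
Vout = 1.2 * 9.1 * 0.622
Vout = 6.792 mV

6.792 mV


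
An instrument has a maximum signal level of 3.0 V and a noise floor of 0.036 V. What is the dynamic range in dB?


Dynamic range = 20 * log10(Vmax / Vnoise).
DR = 20 * log10(3.0 / 0.036)
DR = 20 * log10(83.33)
DR = 38.42 dB

38.42 dB


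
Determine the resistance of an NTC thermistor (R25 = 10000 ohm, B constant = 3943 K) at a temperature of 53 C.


NTC thermistor equation: Rt = R25 * exp(B * (1/T - 1/T25)).
T in Kelvin: 326.15 K, T25 = 298.15 K
1/T - 1/T25 = 1/326.15 - 1/298.15 = -0.00028794
B * (1/T - 1/T25) = 3943 * -0.00028794 = -1.1354
Rt = 10000 * exp(-1.1354) = 3213.1 ohm

3213.1 ohm


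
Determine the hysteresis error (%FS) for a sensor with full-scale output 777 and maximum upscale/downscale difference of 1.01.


Hysteresis = (max difference / full scale) * 100%.
H = (1.01 / 777) * 100
H = 0.13 %FS

0.13 %FS


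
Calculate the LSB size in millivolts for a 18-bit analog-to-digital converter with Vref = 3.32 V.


The resolution (LSB) of an ADC is Vref / 2^n.
LSB = 3.32 / 2^18
LSB = 3.32 / 262144
LSB = 1.266e-05 V = 0.01266479 mV

0.01266479 mV


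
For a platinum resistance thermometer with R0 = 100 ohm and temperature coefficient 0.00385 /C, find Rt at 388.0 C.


The RTD equation: Rt = R0 * (1 + alpha * T).
Rt = 100 * (1 + 0.00385 * 388.0)
Rt = 100 * (1 + 1.4938)
Rt = 100 * 2.4938
Rt = 249.38 ohm

249.38 ohm


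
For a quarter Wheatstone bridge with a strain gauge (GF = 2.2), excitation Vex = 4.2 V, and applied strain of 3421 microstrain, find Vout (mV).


Quarter bridge output: Vout = (GF * epsilon * Vex) / 4.
Vout = (2.2 * 3421e-6 * 4.2) / 4
Vout = 0.03161004 / 4 V
Vout = 0.00790251 V = 7.9025 mV

7.9025 mV


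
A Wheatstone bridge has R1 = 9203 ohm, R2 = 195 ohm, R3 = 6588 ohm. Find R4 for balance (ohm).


At balance: R1*R4 = R2*R3, so R4 = R2*R3/R1.
R4 = 195 * 6588 / 9203
R4 = 1284660 / 9203
R4 = 139.59 ohm

139.59 ohm


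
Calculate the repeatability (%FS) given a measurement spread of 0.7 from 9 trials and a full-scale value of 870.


Repeatability = (spread / full scale) * 100%.
R = (0.7 / 870) * 100
R = 0.08 %FS

0.08 %FS


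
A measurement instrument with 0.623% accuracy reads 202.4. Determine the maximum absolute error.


Absolute error = (accuracy% / 100) * reading.
Error = (0.623 / 100) * 202.4
Error = 0.00623 * 202.4
Error = 1.261

1.261


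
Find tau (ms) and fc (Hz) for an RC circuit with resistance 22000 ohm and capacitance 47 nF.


Time constant: tau = R * C.
tau = 22000 * 4.70e-08 = 0.001034 s
tau = 1.034 ms
Cutoff frequency: fc = 1 / (2*pi*R*C).
fc = 1 / (2*pi*0.001034) = 153.92 Hz

tau = 1.034 ms, fc = 153.92 Hz


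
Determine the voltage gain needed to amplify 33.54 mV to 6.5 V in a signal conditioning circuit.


Gain = Vout / Vin (converting to same units).
G = 6.5 V / 33.54 mV
G = 6500.0 mV / 33.54 mV
G = 193.8

193.8


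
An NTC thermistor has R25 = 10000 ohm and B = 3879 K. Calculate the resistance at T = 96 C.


NTC thermistor equation: Rt = R25 * exp(B * (1/T - 1/T25)).
T in Kelvin: 369.15 K, T25 = 298.15 K
1/T - 1/T25 = 1/369.15 - 1/298.15 = -0.00064509
B * (1/T - 1/T25) = 3879 * -0.00064509 = -2.5023
Rt = 10000 * exp(-2.5023) = 819.0 ohm

819.0 ohm


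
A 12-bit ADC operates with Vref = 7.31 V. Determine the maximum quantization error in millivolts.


The maximum quantization error is +/- LSB/2.
LSB = Vref / 2^n = 7.31 / 4096 = 0.00178467 V
Max error = LSB / 2 = 0.00178467 / 2 = 0.00089233 V
Max error = 0.8923 mV

0.8923 mV


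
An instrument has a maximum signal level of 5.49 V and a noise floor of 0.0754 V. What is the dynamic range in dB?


Dynamic range = 20 * log10(Vmax / Vnoise).
DR = 20 * log10(5.49 / 0.0754)
DR = 20 * log10(72.81)
DR = 37.24 dB

37.24 dB


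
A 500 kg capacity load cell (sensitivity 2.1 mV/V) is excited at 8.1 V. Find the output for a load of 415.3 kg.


Vout = rated_output * Vex * (load / capacity).
Vout = 2.1 * 8.1 * (415.3 / 500)
Vout = 2.1 * 8.1 * 0.8306
Vout = 14.129 mV

14.129 mV


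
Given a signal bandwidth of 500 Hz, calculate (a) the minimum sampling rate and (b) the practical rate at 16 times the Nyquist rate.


By Nyquist theorem, fs_min = 2 * fmax.
fs_min = 2 * 500 = 1000 Hz
Practical rate = 16 * fs_min = 16 * 1000 = 16000 Hz

fs_min = 1000 Hz, fs_practical = 16000 Hz


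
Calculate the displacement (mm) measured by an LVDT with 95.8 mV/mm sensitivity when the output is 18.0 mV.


Displacement = Vout / sensitivity.
d = 18.0 / 95.8
d = 0.188 mm

0.188 mm


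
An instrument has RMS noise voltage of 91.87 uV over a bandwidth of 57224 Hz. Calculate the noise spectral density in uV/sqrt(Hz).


Noise spectral density = Vrms / sqrt(BW).
NSD = 91.87 / sqrt(57224)
NSD = 91.87 / 239.2154
NSD = 0.384 uV/sqrt(Hz)

0.384 uV/sqrt(Hz)


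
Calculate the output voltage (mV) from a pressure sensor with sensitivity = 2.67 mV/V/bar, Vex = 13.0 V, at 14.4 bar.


Output = sensitivity * Vex * P.
Vout = 2.67 * 13.0 * 14.4
Vout = 34.71 * 14.4
Vout = 499.82 mV

499.82 mV


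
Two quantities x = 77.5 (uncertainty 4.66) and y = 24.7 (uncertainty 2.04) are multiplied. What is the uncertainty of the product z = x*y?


For a product z = x*y, the relative uncertainty is:
uz/z = sqrt((ux/x)^2 + (uy/y)^2)
Relative uncertainties: ux/x = 4.66/77.5 = 0.060129
uy/y = 2.04/24.7 = 0.082591
z = 77.5 * 24.7 = 1914.2
uz = 1914.2 * sqrt(0.060129^2 + 0.082591^2) = 195.561

195.561


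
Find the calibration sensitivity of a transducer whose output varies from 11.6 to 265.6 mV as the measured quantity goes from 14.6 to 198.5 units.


Sensitivity = (y2 - y1) / (x2 - x1).
S = (265.6 - 11.6) / (198.5 - 14.6)
S = 254.0 / 183.9
S = 1.3812 mV/unit

1.3812 mV/unit


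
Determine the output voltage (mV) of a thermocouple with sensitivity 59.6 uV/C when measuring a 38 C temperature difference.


The thermocouple output V = sensitivity * dT.
V = 59.6 uV/C * 38 C
V = 2264.8 uV
V = 2.265 mV

2.265 mV


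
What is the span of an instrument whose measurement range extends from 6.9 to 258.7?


Span = upper range - lower range.
Span = 258.7 - (6.9)
Span = 251.8

251.8


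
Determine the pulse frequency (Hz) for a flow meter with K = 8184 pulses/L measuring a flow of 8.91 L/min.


Frequency = K * Q / 60 (converting L/min to L/s).
f = 8184 * 8.91 / 60
f = 72919.44 / 60
f = 1215.32 Hz

1215.32 Hz


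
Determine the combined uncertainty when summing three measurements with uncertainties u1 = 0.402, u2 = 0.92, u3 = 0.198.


For a sum of independent quantities, uc = sqrt(u1^2 + u2^2 + u3^2).
uc = sqrt(0.402^2 + 0.92^2 + 0.198^2)
uc = sqrt(0.161604 + 0.8464 + 0.039204)
uc = 1.0233

1.0233


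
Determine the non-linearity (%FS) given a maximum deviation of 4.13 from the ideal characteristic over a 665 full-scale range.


Linearity error = (max deviation / full scale) * 100%.
Linearity = (4.13 / 665) * 100
Linearity = 0.621 %FS

0.621 %FS


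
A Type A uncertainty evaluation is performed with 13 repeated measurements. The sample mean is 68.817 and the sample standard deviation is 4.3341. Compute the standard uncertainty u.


The standard uncertainty for Type A evaluation is u = s / sqrt(n).
u = 4.3341 / sqrt(13)
u = 4.3341 / 3.6056
u = 1.2021

1.2021


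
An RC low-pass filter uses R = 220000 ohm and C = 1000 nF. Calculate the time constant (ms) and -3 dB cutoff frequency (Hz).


Time constant: tau = R * C.
tau = 220000 * 1.00e-06 = 0.22 s
tau = 220.0 ms
Cutoff frequency: fc = 1 / (2*pi*R*C).
fc = 1 / (2*pi*0.22) = 0.72 Hz

tau = 220.0 ms, fc = 0.72 Hz


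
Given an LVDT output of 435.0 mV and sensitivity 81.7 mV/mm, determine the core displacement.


Displacement = Vout / sensitivity.
d = 435.0 / 81.7
d = 5.324 mm

5.324 mm


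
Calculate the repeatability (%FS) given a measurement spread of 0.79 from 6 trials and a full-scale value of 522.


Repeatability = (spread / full scale) * 100%.
R = (0.79 / 522) * 100
R = 0.151 %FS

0.151 %FS


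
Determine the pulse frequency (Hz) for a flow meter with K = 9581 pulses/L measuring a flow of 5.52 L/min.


Frequency = K * Q / 60 (converting L/min to L/s).
f = 9581 * 5.52 / 60
f = 52887.12 / 60
f = 881.45 Hz

881.45 Hz


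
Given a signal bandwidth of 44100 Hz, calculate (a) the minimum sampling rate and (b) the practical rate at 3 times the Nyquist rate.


By Nyquist theorem, fs_min = 2 * fmax.
fs_min = 2 * 44100 = 88200 Hz
Practical rate = 3 * fs_min = 3 * 88200 = 264600 Hz

fs_min = 88200 Hz, fs_practical = 264600 Hz


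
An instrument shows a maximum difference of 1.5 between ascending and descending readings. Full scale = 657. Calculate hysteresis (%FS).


Hysteresis = (max difference / full scale) * 100%.
H = (1.5 / 657) * 100
H = 0.228 %FS

0.228 %FS


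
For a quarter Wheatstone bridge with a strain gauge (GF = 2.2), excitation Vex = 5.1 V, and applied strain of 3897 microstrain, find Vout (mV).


Quarter bridge output: Vout = (GF * epsilon * Vex) / 4.
Vout = (2.2 * 3897e-6 * 5.1) / 4
Vout = 0.04372434 / 4 V
Vout = 0.01093109 V = 10.9311 mV

10.9311 mV


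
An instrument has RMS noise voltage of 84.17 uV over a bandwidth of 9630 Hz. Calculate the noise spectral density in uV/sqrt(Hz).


Noise spectral density = Vrms / sqrt(BW).
NSD = 84.17 / sqrt(9630)
NSD = 84.17 / 98.1326
NSD = 0.8577 uV/sqrt(Hz)

0.8577 uV/sqrt(Hz)


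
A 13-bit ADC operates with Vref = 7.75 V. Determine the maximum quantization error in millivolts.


The maximum quantization error is +/- LSB/2.
LSB = Vref / 2^n = 7.75 / 8192 = 0.00094604 V
Max error = LSB / 2 = 0.00094604 / 2 = 0.00047302 V
Max error = 0.473 mV

0.473 mV


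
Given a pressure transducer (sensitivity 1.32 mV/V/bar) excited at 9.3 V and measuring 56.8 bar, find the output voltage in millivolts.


Output = sensitivity * Vex * P.
Vout = 1.32 * 9.3 * 56.8
Vout = 12.276 * 56.8
Vout = 697.28 mV

697.28 mV


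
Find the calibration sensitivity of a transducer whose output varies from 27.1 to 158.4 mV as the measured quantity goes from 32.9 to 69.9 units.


Sensitivity = (y2 - y1) / (x2 - x1).
S = (158.4 - 27.1) / (69.9 - 32.9)
S = 131.3 / 37.0
S = 3.5486 mV/unit

3.5486 mV/unit


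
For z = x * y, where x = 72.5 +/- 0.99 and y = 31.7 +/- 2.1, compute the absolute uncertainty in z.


For a product z = x*y, the relative uncertainty is:
uz/z = sqrt((ux/x)^2 + (uy/y)^2)
Relative uncertainties: ux/x = 0.99/72.5 = 0.013655
uy/y = 2.1/31.7 = 0.066246
z = 72.5 * 31.7 = 2298.2
uz = 2298.2 * sqrt(0.013655^2 + 0.066246^2) = 155.451

155.451


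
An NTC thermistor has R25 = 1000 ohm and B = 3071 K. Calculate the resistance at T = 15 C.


NTC thermistor equation: Rt = R25 * exp(B * (1/T - 1/T25)).
T in Kelvin: 288.15 K, T25 = 298.15 K
1/T - 1/T25 = 1/288.15 - 1/298.15 = 0.0001164
B * (1/T - 1/T25) = 3071 * 0.0001164 = 0.3575
Rt = 1000 * exp(0.3575) = 1429.7 ohm

1429.7 ohm


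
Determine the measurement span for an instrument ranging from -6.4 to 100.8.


Span = upper range - lower range.
Span = 100.8 - (-6.4)
Span = 107.2

107.2


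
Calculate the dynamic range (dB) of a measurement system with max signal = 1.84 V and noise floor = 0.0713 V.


Dynamic range = 20 * log10(Vmax / Vnoise).
DR = 20 * log10(1.84 / 0.0713)
DR = 20 * log10(25.81)
DR = 28.23 dB

28.23 dB


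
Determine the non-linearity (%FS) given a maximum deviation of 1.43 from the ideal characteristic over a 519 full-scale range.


Linearity error = (max deviation / full scale) * 100%.
Linearity = (1.43 / 519) * 100
Linearity = 0.276 %FS

0.276 %FS


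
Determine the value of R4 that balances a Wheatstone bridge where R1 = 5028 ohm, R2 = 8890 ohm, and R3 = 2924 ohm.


At balance: R1*R4 = R2*R3, so R4 = R2*R3/R1.
R4 = 8890 * 2924 / 5028
R4 = 25994360 / 5028
R4 = 5169.92 ohm

5169.92 ohm


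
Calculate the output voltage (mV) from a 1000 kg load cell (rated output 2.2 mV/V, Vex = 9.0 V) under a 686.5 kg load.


Vout = rated_output * Vex * (load / capacity).
Vout = 2.2 * 9.0 * (686.5 / 1000)
Vout = 2.2 * 9.0 * 0.6865
Vout = 13.593 mV

13.593 mV


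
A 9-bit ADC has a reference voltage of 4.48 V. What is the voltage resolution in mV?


The resolution (LSB) of an ADC is Vref / 2^n.
LSB = 4.48 / 2^9
LSB = 4.48 / 512
LSB = 0.00875 V = 8.75 mV

8.75 mV


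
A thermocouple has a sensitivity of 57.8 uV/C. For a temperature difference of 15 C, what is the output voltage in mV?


The thermocouple output V = sensitivity * dT.
V = 57.8 uV/C * 15 C
V = 867.0 uV
V = 0.867 mV

0.867 mV


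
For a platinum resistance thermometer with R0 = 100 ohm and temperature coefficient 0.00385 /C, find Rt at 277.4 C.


The RTD equation: Rt = R0 * (1 + alpha * T).
Rt = 100 * (1 + 0.00385 * 277.4)
Rt = 100 * (1 + 1.06799)
Rt = 100 * 2.06799
Rt = 206.799 ohm

206.799 ohm


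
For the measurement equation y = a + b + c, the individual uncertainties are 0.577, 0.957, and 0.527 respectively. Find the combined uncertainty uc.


For a sum of independent quantities, uc = sqrt(u1^2 + u2^2 + u3^2).
uc = sqrt(0.577^2 + 0.957^2 + 0.527^2)
uc = sqrt(0.332929 + 0.915849 + 0.277729)
uc = 1.2355

1.2355


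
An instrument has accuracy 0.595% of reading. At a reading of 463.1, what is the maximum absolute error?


Absolute error = (accuracy% / 100) * reading.
Error = (0.595 / 100) * 463.1
Error = 0.00595 * 463.1
Error = 2.7554

2.7554


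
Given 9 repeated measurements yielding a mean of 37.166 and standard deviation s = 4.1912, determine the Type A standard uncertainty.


The standard uncertainty for Type A evaluation is u = s / sqrt(n).
u = 4.1912 / sqrt(9)
u = 4.1912 / 3.0
u = 1.3971

1.3971


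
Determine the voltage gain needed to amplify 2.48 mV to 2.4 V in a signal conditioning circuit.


Gain = Vout / Vin (converting to same units).
G = 2.4 V / 2.48 mV
G = 2400.0 mV / 2.48 mV
G = 967.74

967.74


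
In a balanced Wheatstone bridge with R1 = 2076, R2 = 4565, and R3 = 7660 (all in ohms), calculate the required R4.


At balance: R1*R4 = R2*R3, so R4 = R2*R3/R1.
R4 = 4565 * 7660 / 2076
R4 = 34967900 / 2076
R4 = 16843.88 ohm

16843.88 ohm


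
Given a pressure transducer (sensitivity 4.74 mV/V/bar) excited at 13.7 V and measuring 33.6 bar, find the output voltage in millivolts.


Output = sensitivity * Vex * P.
Vout = 4.74 * 13.7 * 33.6
Vout = 64.938 * 33.6
Vout = 2181.92 mV

2181.92 mV


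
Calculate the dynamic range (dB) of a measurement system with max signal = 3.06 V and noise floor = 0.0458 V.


Dynamic range = 20 * log10(Vmax / Vnoise).
DR = 20 * log10(3.06 / 0.0458)
DR = 20 * log10(66.81)
DR = 36.5 dB

36.5 dB
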